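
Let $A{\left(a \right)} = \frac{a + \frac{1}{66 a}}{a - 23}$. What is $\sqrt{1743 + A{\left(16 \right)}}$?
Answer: $\frac{\sqrt{5944719858}}{1848} \approx 41.722$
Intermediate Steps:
$A{\left(a \right)} = \frac{a + \frac{1}{66 a}}{-23 + a}$
$\sqrt{1743 + A{\left(16 \right)}} = \sqrt{1743 + \frac{\frac{1}{66} + 16^{2}}{16 \left(-23 + 16\right)}} = \sqrt{1743 + \frac{\frac{1}{66} + 256}{16 \left(-7\right)}} = \sqrt{1743 + \frac{1}{16} \left(- \frac{1}{7}\right) \frac{16897}{66}} = \sqrt{1743 - \frac{16897}{7392}} = \sqrt{\frac{12867359}{7392}} = \frac{\sqrt{5944719858}}{1848}$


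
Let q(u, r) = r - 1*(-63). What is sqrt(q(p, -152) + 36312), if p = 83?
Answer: sqrt(36223) ≈ 190.32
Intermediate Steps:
q(u, r) = 63 + r (q(u, r) = r + 63 = 63 + r)
sqrt(q(p, -152) + 36312) = sqrt((63 - 152) + 36312) = sqrt(-89 + 36312) = sqrt(36223)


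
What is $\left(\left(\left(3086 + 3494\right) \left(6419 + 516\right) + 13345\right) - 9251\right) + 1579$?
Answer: $45637973$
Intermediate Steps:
$\left(\left(\left(3086 + 3494\right) \left(6419 + 516\right) + 13345\right) - 9251\right) + 1579 = \left(\left(6580 \cdot 6935 + 13345\right) - 9251\right) + 1579 = \left(\left(45632300 + 13345\right) - 9251\right) + 1579 = \left(45645645 - 9251\right) + 1579 = 45636394 + 1579 = 45637973$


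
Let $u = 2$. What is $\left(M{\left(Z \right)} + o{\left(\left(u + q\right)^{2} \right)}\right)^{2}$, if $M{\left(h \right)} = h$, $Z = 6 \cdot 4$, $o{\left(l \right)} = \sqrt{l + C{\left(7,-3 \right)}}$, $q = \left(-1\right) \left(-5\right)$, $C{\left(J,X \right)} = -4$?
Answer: $621 + 144 \sqrt{5} \approx 942.99$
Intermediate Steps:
$q = 5$
$o{\left(l \right)} = \sqrt{-4 + l}$ ($o{\left(l \right)} = \sqrt{l - 4} = \sqrt{-4 + l}$)
$Z = 24$
$\left(M{\left(Z \right)} + o{\left(\left(u + q\right)^{2} \right)}\right)^{2} = \left(24 + \sqrt{-4 + \left(2 + 5\right)^{2}}\right)^{2} = \left(24 + \sqrt{-4 + 7^{2}}\right)^{2} = \left(24 + \sqrt{-4 + 49}\right)^{2} = \left(24 + \sqrt{45}\right)^{2} = \left(24 + 3 \sqrt{5}\right)^{2}$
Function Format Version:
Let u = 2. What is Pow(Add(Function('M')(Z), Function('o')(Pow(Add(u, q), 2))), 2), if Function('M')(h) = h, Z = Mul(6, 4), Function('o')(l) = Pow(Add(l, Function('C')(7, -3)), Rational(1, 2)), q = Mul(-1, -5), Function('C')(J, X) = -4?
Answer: Add(621, Mul(144, Pow(5, Rational(1, 2)))) ≈ 942.99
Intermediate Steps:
q = 5
Function('o')(l) = Pow(Add(-4, l), Rational(1, 2)) (Function('o')(l) = Pow(Add(l, -4), Rational(1, 2)) = Pow(Add(-4, l), Rational(1, 2)))
Z = 24
Pow(Add(Function('M')(Z), Function('o')(Pow(Add(u, q), 2))), 2) = Pow(Add(24, Pow(Add(-4, Pow(Add(2, 5), 2)), Rational(1, 2))), 2) = Pow(Add(24, Pow(Add(-4, Pow(7, 2)), Rational(1, 2))), 2) = Pow(Add(24, Pow(Add(-4, 49), Rational(1, 2))), 2) = Pow(Add(24, Pow(45, Rational(1, 2))), 2) = Pow(Add(24, Mul(3, Pow(5, Rational(1, 2)))), 2)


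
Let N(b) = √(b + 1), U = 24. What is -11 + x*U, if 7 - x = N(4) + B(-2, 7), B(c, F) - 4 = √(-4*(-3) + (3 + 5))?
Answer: 61 - 72*√5 ≈ -99.997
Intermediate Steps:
B(c, F) = 4 + 2*√5 (B(c, F) = 4 + √(-4*(-3) + (3 + 5)) = 4 + √(12 + 8) = 4 + √20 = 4 + 2*√5)
N(b) = √(1 + b)
x = 3 - 3*√5 (x = 7 - (√(1 + 4) + (4 + 2*√5)) = 7 - (√5 + (4 + 2*√5)) = 7 - (4 + 3*√5) = 7 + (-4 - 3*√5) = 3 - 3*√5 ≈ -3.7082)
-11 + x*U = -11 + (3 - 3*√5)*24 = -11 + (72 - 72*√5) = 61 - 72*√5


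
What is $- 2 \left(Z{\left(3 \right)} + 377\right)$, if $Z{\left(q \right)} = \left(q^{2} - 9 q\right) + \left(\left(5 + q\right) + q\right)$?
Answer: $-740$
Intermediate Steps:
$Z{\left(q \right)} = 5 + q^{2} - 7 q$ ($Z{\left(q \right)} = \left(q^{2} - 9 q\right) + \left(5 + 2 q\right) = 5 + q^{2} - 7 q$)
$- 2 \left(Z{\left(3 \right)} + 377\right) = - 2 \left(\left(5 + 3^{2} - 21\right) + 377\right) = - 2 \left(\left(5 + 9 - 21\right) + 377\right) = - 2 \left(-7 + 377\right) = \left(-2\right) 370 = -740$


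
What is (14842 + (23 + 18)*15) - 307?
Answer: 15150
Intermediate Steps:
(14842 + (23 + 18)*15) - 307 = (14842 + 41*15) - 307 = (14842 + 615) - 307 = 15457 - 307 = 15150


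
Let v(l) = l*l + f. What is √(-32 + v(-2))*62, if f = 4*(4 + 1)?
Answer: 124*I*√2 ≈ 175.36*I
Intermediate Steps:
f = 20 (f = 4*5 = 20)
v(l) = 20 + l² (v(l) = l*l + 20 = l² + 20 = 20 + l²)
√(-32 + v(-2))*62 = √(-32 + (20 + (-2)²))*62 = √(-32 + (20 + 4))*62 = √(-32 + 24)*62 = √(-8)*62 = (2*I*√2)*62 = 124*I*√2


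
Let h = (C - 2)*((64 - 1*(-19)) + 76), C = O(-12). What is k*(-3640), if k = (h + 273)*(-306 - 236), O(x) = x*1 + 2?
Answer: -3225658800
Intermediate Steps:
O(x) = 2 + x (O(x) = x + 2 = 2 + x)
C = -10 (C = 2 - 12 = -10)
h = -1908 (h = (-10 - 2)*((64 - 1*(-19)) + 76) = -12*((64 + 19) + 76) = -12*(83 + 76) = -12*159 = -1908)
k = 886170 (k = (-1908 + 273)*(-306 - 236) = -1635*(-542) = 886170)
k*(-3640) = 886170*(-3640) = -3225658800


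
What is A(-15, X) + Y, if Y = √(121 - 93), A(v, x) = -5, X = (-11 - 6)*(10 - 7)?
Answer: -5 + 2*√7 ≈ 0.29150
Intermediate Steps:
X = -51 (X = -17*3 = -51)
Y = 2*√7 (Y = √28 = 2*√7 ≈ 5.2915)
A(-15, X) + Y = -5 + 2*√7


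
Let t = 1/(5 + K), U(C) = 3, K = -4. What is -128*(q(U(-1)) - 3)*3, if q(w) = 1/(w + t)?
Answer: 1056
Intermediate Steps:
t = 1 (t = 1/(5 - 4) = 1/1 = 1)
q(w) = 1/(1 + w) (q(w) = 1/(w + 1) = 1/(1 + w))
-128*(q(U(-1)) - 3)*3 = -128*(1/(1 + 3) - 3)*3 = -128*(1/4 - 3)*3 = -128*(¼ - 3)*3 = -(-352)*3 = -128*(-33/4) = 1056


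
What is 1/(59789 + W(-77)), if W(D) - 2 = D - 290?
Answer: 1/59424 ≈ 1.6828e-5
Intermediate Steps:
W(D) = -288 + D (W(D) = 2 + (D - 290) = 2 + (-290 + D) = -288 + D)
1/(59789 + W(-77)) = 1/(59789 + (-288 - 77)) = 1/(59789 - 365) = 1/59424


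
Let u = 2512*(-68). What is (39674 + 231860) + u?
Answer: 100718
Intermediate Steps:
u = -170816
(39674 + 231860) + u = (39674 + 231860) - 170816 = 271534 - 170816 = 100718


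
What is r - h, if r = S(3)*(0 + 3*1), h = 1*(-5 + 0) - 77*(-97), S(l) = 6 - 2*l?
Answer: -7464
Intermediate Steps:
h = 7464 (h = 1*(-5) + 7469 = -5 + 7469 = 7464)
r = 0 (r = (6 - 2*3)*(0 + 3*1) = (6 - 6)*(0 + 3) = 0*3 = 0)
r - h = 0 - 1*7464 = 0 - 7464 = -7464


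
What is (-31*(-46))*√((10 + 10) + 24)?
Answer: 2852*√11 ≈ 9459.0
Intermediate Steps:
(-31*(-46))*√((10 + 10) + 24) = 1426*√(20 + 24) = 1426*√44 = 1426*(2*√11) = 2852*√11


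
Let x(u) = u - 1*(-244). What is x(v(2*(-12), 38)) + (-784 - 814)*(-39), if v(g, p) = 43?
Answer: 62609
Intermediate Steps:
x(u) = 244 + u (x(u) = u + 244 = 244 + u)
x(v(2*(-12), 38)) + (-784 - 814)*(-39) = (244 + 43) + (-784 - 814)*(-39) = 287 - 1598*(-39) = 287 + 62322 = 62609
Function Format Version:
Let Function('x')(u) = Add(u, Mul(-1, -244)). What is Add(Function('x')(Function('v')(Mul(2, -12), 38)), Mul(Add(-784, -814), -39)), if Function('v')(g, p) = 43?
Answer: 62609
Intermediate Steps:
Function('x')(u) = Add(244, u) (Function('x')(u) = Add(u, 244) = Add(244, u))
Add(Function('x')(Function('v')(Mul(2, -12), 38)), Mul(Add(-784, -814), -39)) = Add(Add(244, 43), Mul(Add(-784, -814), -39)) = Add(287, Mul(-1598, -39)) = Add(287, 62322) = 62609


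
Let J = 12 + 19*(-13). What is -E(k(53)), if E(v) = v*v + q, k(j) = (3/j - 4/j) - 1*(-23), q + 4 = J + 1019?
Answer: -3674544/2809 ≈ -1308.1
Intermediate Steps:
J = -235 (J = 12 - 247 = -235)
q = 780 (q = -4 + (-235 + 1019) = -4 + 784 = 780)
k(j) = 23 - 1/j (k(j) = -1/j + 23 = 23 - 1/j)
E(v) = 780 + v² (E(v) = v*v + 780 = v² + 780 = 780 + v²)
-E(k(53)) = -(780 + (23 - 1/53)²) = -(780 + (1218/53)²) = -(780 + 1483524/2809) = -1*3674544/2809 = -3674544/2809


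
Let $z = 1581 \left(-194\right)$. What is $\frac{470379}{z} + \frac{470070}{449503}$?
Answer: $- \frac{22419907219}{45956287714} \approx -0.48785$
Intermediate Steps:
$z = -306714$
$\frac{470379}{z} + \frac{470070}{449503} = \frac{470379}{-306714} + \frac{470070}{449503} = 470379 \left(- \frac{1}{306714}\right) + 470070 \cdot \frac{1}{449503} = - \frac{156793}{102238} + \frac{470070}{449503} = - \frac{22419907219}{45956287714}$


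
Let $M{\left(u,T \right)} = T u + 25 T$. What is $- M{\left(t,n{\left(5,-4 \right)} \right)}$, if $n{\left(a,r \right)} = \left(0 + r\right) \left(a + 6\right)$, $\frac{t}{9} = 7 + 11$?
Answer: $8228$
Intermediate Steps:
$t = 162$ ($t = 9 \left(7 + 11\right) = 9 \cdot 18 = 162$)
$n{\left(a,r \right)} = r \left(6 + a\right)$
$M{\left(u,T \right)} = 25 T + T u$
$- M{\left(t,n{\left(5,-4 \right)} \right)} = - - 4 \left(6 + 5\right) \left(25 + 162\right) = - \left(-4\right) 11 \cdot 187 = - \left(-44\right) 187 = \left(-1\right) \left(-8228\right) = 8228$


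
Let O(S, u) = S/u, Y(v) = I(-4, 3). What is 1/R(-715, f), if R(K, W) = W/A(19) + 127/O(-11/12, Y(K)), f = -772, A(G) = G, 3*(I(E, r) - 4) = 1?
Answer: -209/133968 ≈ -0.0015601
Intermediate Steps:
I(E, r) = 13/3 (I(E, r) = 4 + (⅓)*1 = 4 + ⅓ = 13/3)
Y(v) = 13/3
R(K, W) = -6604/11 + W/19 (R(K, W) = W/19 + 127/(((-11/12)/(13/3))) = W*(1/19) + 127/((-11*1/12*(3/13))) = W/19 + 127/((-11/12*3/13)) = W/19 + 127/(-11/52) = W/19 + 127*(-52/11) = W/19 - 6604/11 = -6604/11 + W/19)
1/R(-715, f) = 1/(-6604/11 + (1/19)*(-772)) = 1/(-6604/11 - 772/19) = 1/(-133968/209) = -209/133968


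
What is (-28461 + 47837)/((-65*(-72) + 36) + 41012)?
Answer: 1211/2858 ≈ 0.42372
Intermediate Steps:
(-28461 + 47837)/((-65*(-72) + 36) + 41012) = 19376/((4680 + 36) + 41012) = 19376/(4716 + 41012) = 19376/45728 = 19376*(1/45728) = 1211/2858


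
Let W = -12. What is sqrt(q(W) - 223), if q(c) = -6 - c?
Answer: I*sqrt(217) ≈ 14.731*I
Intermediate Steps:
sqrt(q(W) - 223) = sqrt((-6 - 1*(-12)) - 223) = sqrt((-6 + 12) - 223) = sqrt(6 - 223) = sqrt(-217) = I*sqrt(217)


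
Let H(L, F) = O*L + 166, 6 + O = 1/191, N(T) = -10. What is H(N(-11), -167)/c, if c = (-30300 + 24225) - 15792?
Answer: -43156/4176597 ≈ -0.010333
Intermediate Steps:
O = -1145/191 (O = -6 + 1/191 = -1145/191 ≈ -5.9948)
H(L, F) = 166 - 1145*L/191 (H(L, F) = -1145*L/191 + 166 = 166 - 1145*L/191)
c = -21867 (c = -6075 - 15792 = -21867)
H(N(-11), -167)/c = (166 - 1145/191*(-10))/(-21867) = (166 + 11450/191)*(-1/21867) = (43156/191)*(-1/21867) = -43156/4176597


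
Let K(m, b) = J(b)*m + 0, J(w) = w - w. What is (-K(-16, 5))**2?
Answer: 0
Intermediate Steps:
J(w) = 0
K(m, b) = 0 (K(m, b) = 0*m + 0 = 0 + 0 = 0)
(-K(-16, 5))**2 = (-1*0)**2 = 0**2 = 0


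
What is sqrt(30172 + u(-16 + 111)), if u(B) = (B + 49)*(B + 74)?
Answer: 2*sqrt(13627) ≈ 233.47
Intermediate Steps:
u(B) = (49 + B)*(74 + B)
sqrt(30172 + u(-16 + 111)) = sqrt(30172 + (3626 + (-16 + 111)**2 + 123*(-16 + 111))) = sqrt(30172 + (3626 + 95**2 + 123*95)) = sqrt(30172 + (3626 + 9025 + 11685)) = sqrt(30172 + 24336) = sqrt(54508) = 2*sqrt(13627)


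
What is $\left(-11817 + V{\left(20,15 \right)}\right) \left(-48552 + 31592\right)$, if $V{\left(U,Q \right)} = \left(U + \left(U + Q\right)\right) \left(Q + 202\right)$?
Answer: $-2001280$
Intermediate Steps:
$V{\left(U,Q \right)} = \left(202 + Q\right) \left(Q + 2 U\right)$ ($V{\left(U,Q \right)} = \left(U + \left(Q + U\right)\right) \left(202 + Q\right) = \left(Q + 2 U\right) \left(202 + Q\right) = \left(202 + Q\right) \left(Q + 2 U\right)$)
$\left(-11817 + V{\left(20,15 \right)}\right) \left(-48552 + 31592\right) = \left(-11817 + \left(15^{2} + 202 \cdot 15 + 404 \cdot 20 + 2 \cdot 15 \cdot 20\right)\right) \left(-48552 + 31592\right) = \left(-11817 + \left(225 + 3030 + 8080 + 600\right)\right) \left(-16960\right) = \left(-11817 + 11935\right) \left(-16960\right) = 118 \left(-16960\right) = -2001280$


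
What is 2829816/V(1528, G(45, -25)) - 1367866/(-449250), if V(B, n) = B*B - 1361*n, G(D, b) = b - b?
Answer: 279060405559/65556357000 ≈ 4.2568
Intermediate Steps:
G(D, b) = 0
V(B, n) = B² - 1361*n
2829816/V(1528, G(45, -25)) - 1367866/(-449250) = 2829816/(1528² - 1361*0) - 1367866/(-449250) = 2829816/(2334784 + 0) - 1367866*(-1/449250) = 2829816/2334784 + 683933/224625 = 2829816*(1/2334784) + 683933/224625 = 353727/291848 + 683933/224625 = 279060405559/65556357000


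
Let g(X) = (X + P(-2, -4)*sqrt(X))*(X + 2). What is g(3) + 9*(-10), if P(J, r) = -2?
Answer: -75 - 10*sqrt(3) ≈ -92.321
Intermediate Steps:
g(X) = (2 + X)*(X - 2*sqrt(X)) (g(X) = (X - 2*sqrt(X))*(X + 2) = (X - 2*sqrt(X))*(2 + X) = (2 + X)*(X - 2*sqrt(X)))
g(3) + 9*(-10) = (3**2 - 4*sqrt(3) - 6*sqrt(3) + 2*3) + 9*(-10) = (9 - 4*sqrt(3) - 6*sqrt(3) + 6) - 90 = (15 - 10*sqrt(3)) - 90 = -75 - 10*sqrt(3)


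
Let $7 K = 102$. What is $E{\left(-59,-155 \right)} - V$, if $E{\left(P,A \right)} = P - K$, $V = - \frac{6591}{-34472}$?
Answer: $- \frac{17799217}{241304} \approx -73.763$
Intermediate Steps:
$K = \frac{102}{7}$ ($K = \frac{1}{7} \cdot 102 = \frac{102}{7} \approx 14.571$)
$V = \frac{6591}{34472}$ ($V = \left(-6591\right) \left(- \frac{1}{34472}\right) = \frac{6591}{34472} \approx 0.1912$)
$E{\left(P,A \right)} = - \frac{102}{7} + P$ ($E{\left(P,A \right)} = P - \frac{102}{7} = - \frac{102}{7} + P$)
$E{\left(-59,-155 \right)} - V = \left(- \frac{102}{7} - 59\right) - \frac{6591}{34472} = - \frac{515}{7} - \frac{6591}{34472} = - \frac{17799217}{241304}$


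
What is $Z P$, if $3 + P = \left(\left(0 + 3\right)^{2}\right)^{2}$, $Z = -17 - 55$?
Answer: $-5616$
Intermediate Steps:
$Z = -72$
$P = 78$ ($P = -3 + \left(\left(0 + 3\right)^{2}\right)^{2} = -3 + \left(3^{2}\right)^{2} = -3 + 9^{2} = -3 + 81 = 78$)
$Z P = \left(-72\right) 78 = -5616$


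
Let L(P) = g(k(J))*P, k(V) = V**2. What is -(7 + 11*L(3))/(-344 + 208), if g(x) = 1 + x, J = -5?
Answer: 865/136 ≈ 6.3603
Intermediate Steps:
L(P) = 26*P (L(P) = (1 + (-5)**2)*P = (1 + 25)*P = 26*P)
-(7 + 11*L(3))/(-344 + 208) = -(7 + 11*(26*3))/(-344 + 208) = -(7 + 11*78)/(-136) = -(7 + 858)*(-1)/136 = -865*(-1)/136 = -1*(-865/136) = 865/136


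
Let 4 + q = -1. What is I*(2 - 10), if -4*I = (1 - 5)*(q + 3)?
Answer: 16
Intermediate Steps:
q = -5 (q = -4 - 1 = -5)
I = -2 (I = -(1 - 5)*(-5 + 3)/4 = -(-1)*(-2) = -1/4*8 = -2)
I*(2 - 10) = -2*(2 - 10) = -2*(-8) = 16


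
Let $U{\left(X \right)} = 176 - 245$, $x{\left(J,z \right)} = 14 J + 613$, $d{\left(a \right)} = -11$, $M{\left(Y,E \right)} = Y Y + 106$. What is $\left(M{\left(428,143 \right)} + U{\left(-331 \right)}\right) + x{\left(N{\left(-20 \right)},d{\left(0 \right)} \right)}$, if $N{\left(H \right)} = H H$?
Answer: $189434$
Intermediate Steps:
$M{\left(Y,E \right)} = 106 + Y^{2}$ ($M{\left(Y,E \right)} = Y^{2} + 106 = 106 + Y^{2}$)
$N{\left(H \right)} = H^{2}$
$x{\left(J,z \right)} = 613 + 14 J$
$U{\left(X \right)} = -69$ ($U{\left(X \right)} = 176 - 245 = -69$)
$\left(M{\left(428,143 \right)} + U{\left(-331 \right)}\right) + x{\left(N{\left(-20 \right)},d{\left(0 \right)} \right)} = \left(\left(106 + 428^{2}\right) - 69\right) + \left(613 + 14 \left(-20\right)^{2}\right) = \left(\left(106 + 183184\right) - 69\right) + \left(613 + 14 \cdot 400\right) = \left(183290 - 69\right) + \left(613 + 5600\right) = 183221 + 6213 = 189434$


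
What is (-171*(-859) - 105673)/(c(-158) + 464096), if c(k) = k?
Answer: 20608/231969 ≈ 0.088839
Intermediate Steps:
(-171*(-859) - 105673)/(c(-158) + 464096) = (-171*(-859) - 105673)/(-158 + 464096) = (146889 - 105673)/463938 = 41216*(1/463938) = 20608/231969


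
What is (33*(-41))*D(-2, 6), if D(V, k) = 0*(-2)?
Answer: 0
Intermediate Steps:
D(V, k) = 0
(33*(-41))*D(-2, 6) = (33*(-41))*0 = -1353*0 = 0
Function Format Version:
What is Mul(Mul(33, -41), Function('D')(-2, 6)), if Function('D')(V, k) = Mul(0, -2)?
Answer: 0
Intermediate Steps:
Function('D')(V, k) = 0
Mul(Mul(33, -41), Function('D')(-2, 6)) = Mul(Mul(33, -41), 0) = Mul(-1353, 0) = 0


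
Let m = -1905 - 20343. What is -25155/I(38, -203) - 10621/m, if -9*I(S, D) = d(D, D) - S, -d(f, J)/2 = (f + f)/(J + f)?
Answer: -62955139/11124 ≈ -5659.4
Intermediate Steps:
d(f, J) = -4*f/(J + f) (d(f, J) = -2*(f + f)/(J + f) = -2*2*f/(J + f) = -4*f/(J + f))
I(S, D) = 2/9 + S/9 (I(S, D) = -(-4*D/(D + D) - S)/9 = -(-4*D/(2*D) - S)/9 = -(-4*D*1/(2*D) - S)/9 = -(-2 - S)/9 = 2/9 + S/9)
m = -22248
-25155/I(38, -203) - 10621/m = -25155/(2/9 + (⅑)*38) - 10621/(-22248) = -25155/(2/9 + 38/9) - 10621*(-1/22248) = -25155/40/9 + 10621/22248 = -25155*9/40 + 10621/22248 = -45279/8 + 10621/22248 = -62955139/11124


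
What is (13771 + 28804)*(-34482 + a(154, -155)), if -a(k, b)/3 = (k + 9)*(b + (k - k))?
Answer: 1758900975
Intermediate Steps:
a(k, b) = -3*b*(9 + k) (a(k, b) = -3*(k + 9)*(b + (k - k)) = -3*(9 + k)*(b + 0) = -3*(9 + k)*b = -3*b*(9 + k))
(13771 + 28804)*(-34482 + a(154, -155)) = (13771 + 28804)*(-34482 - 3*(-155)*(9 + 154)) = 42575*(-34482 - 3*(-155)*163) = 42575*(-34482 + 75795) = 42575*41313 = 1758900975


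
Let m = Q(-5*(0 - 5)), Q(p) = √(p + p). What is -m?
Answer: -5*√2 ≈ -7.0711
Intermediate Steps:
Q(p) = √2*√p (Q(p) = √(2*p) = √2*√p)
m = 5*√2 (m = √2*√(-5*(0 - 5)) = √2*√(-5*(-5)) = √2*√25 = √2*5 = 5*√2 ≈ 7.0711)
-m = -5*√2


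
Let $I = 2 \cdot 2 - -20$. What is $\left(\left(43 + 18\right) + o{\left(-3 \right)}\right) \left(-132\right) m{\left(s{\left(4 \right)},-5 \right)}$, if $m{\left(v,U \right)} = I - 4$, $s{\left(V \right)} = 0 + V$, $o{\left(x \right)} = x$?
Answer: $-153120$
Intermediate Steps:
$I = 24$ ($I = 4 + 20 = 24$)
$s{\left(V \right)} = V$
$m{\left(v,U \right)} = 20$ ($m{\left(v,U \right)} = 24 - 4 = 20$)
$\left(\left(43 + 18\right) + o{\left(-3 \right)}\right) \left(-132\right) m{\left(s{\left(4 \right)},-5 \right)} = \left(\left(43 + 18\right) - 3\right) \left(-132\right) 20 = \left(61 - 3\right) \left(-132\right) 20 = 58 \left(-132\right) 20 = \left(-7656\right) 20 = -153120$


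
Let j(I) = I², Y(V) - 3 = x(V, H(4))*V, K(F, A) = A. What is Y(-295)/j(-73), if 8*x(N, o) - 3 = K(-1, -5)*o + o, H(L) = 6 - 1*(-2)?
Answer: 8579/42632 ≈ 0.20123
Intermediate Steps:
H(L) = 8 (H(L) = 6 + 2 = 8)
x(N, o) = 3/8 - o/2 (x(N, o) = 3/8 + (-5*o + o)/8 = 3/8 + (-4*o)/8 = 3/8 - o/2)
Y(V) = 3 - 29*V/8 (Y(V) = 3 + (3/8 - ½*8)*V = 3 + (3/8 - 4)*V = 3 - 29*V/8)
Y(-295)/j(-73) = (3 - 29/8*(-295))/((-73)²) = (3 + 8555/8)/5329 = (8579/8)*(1/5329) = 8579/42632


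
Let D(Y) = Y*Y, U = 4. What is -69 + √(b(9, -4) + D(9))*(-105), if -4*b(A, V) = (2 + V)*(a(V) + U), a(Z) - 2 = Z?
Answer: -69 - 105*√82 ≈ -1019.8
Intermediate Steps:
D(Y) = Y²
a(Z) = 2 + Z
b(A, V) = -(2 + V)*(6 + V)/4 (b(A, V) = -(2 + V)*((2 + V) + 4)/4 = -(2 + V)*(6 + V)/4)
-69 + √(b(9, -4) + D(9))*(-105) = -69 + √((-3 - 2*(-4) - ¼*(-4)²) + 9²)*(-105) = -69 + √((-3 + 8 - ¼*16) + 81)*(-105) = -69 + √((-3 + 8 - 4) + 81)*(-105) = -69 + √(1 + 81)*(-105) = -69 + √82*(-105) = -69 - 105*√82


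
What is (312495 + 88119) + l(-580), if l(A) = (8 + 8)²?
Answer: 400870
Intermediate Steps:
l(A) = 256 (l(A) = 16² = 256)
(312495 + 88119) + l(-580) = (312495 + 88119) + 256 = 400614 + 256 = 400870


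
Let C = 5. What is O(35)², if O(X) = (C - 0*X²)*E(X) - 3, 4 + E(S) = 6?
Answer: 49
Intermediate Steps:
E(S) = 2 (E(S) = -4 + 6 = 2)
O(X) = 7 (O(X) = (5 - 0*X²)*2 - 3 = (5 - 1*0)*2 - 3 = (5 + 0)*2 - 3 = 5*2 - 3 = 10 - 3 = 7)
O(35)² = 7² = 49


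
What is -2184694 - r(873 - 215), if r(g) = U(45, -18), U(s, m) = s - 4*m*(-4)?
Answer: -2184451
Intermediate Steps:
U(s, m) = s + 16*m
r(g) = -243 (r(g) = 45 + 16*(-18) = 45 - 288 = -243)
-2184694 - r(873 - 215) = -2184694 - 1*(-243) = -2184694 + 243 = -2184451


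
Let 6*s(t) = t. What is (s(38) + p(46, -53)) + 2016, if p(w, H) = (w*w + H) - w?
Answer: 12118/3 ≈ 4039.3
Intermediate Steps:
p(w, H) = H + w² - w (p(w, H) = (w² + H) - w = (H + w²) - w = H + w² - w)
s(t) = t/6
(s(38) + p(46, -53)) + 2016 = ((⅙)*38 + (-53 + 46² - 1*46)) + 2016 = (19/3 + (-53 + 2116 - 46)) + 2016 = (19/3 + 2017) + 2016 = 6070/3 + 2016 = 12118/3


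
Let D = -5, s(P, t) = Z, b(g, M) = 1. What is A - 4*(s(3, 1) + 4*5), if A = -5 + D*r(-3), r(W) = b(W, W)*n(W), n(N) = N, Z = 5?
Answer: -90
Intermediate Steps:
s(P, t) = 5
r(W) = W (r(W) = 1*W = W)
A = 10 (A = -5 - 5*(-3) = -5 + 15 = 10)
A - 4*(s(3, 1) + 4*5) = 10 - 4*(5 + 4*5) = 10 - 4*(5 + 20) = 10 - 4*25 = 10 - 100 = -90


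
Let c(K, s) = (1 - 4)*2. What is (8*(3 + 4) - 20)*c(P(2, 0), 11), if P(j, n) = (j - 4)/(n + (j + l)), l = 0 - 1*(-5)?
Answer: -216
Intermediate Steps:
l = 5 (l = 0 + 5 = 5)
P(j, n) = (-4 + j)/(5 + j + n) (P(j, n) = (j - 4)/(n + (j + 5)) = (-4 + j)/(n + (5 + j)) = (-4 + j)/(5 + j + n))
c(K, s) = -6 (c(K, s) = -3*2 = -6)
(8*(3 + 4) - 20)*c(P(2, 0), 11) = (8*(3 + 4) - 20)*(-6) = (8*7 - 20)*(-6) = (56 - 20)*(-6) = 36*(-6) = -216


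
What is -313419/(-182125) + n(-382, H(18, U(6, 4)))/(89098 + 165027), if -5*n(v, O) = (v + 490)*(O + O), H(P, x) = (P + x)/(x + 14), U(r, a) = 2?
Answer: 637102149/370260125 ≈ 1.7207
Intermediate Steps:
H(P, x) = (P + x)/(14 + x)
n(v, O) = -2*O*(490 + v)/5 (n(v, O) = -(v + 490)*(O + O)/5 = -(490 + v)*2*O/5 = -2*O*(490 + v)/5)
-313419/(-182125) + n(-382, H(18, U(6, 4)))/(89098 + 165027) = -313419/(-182125) + (-2*(18 + 2)/(14 + 2)*(490 - 382)/5)/(89098 + 165027) = -313419*(-1/182125) - ⅖*20/16*108/254125 = 313419/182125 - ⅖*(1/16)*20*108*(1/254125) = 313419/182125 - ⅖*5/4*108*(1/254125) = 313419/182125 - 54*1/254125 = 313419/182125 - 54/254125 = 637102149/370260125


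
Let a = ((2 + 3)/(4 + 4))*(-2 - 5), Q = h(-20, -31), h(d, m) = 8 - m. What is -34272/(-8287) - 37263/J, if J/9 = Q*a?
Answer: 963806456/33935265 ≈ 28.401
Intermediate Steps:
Q = 39 (Q = 8 - 1*(-31) = 8 + 31 = 39)
a = -35/8 (a = (5/8)*(-7) = -35/8 ≈ -4.3750)
J = -12285/8 (J = 9*(39*(-35/8)) = 9*(-1365/8) = -12285/8 ≈ -1535.6)
-34272/(-8287) - 37263/J = -34272/(-8287) - 37263/(-12285/8) = -34272*(-1/8287) - 37263*(-8/12285) = 34272/8287 + 99368/4095 = 963806456/33935265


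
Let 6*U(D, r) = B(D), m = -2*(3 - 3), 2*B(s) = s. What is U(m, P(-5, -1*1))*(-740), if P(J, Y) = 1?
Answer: 0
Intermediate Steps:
B(s) = s/2
m = 0 (m = -2*0 = 0)
U(D, r) = D/12 (U(D, r) = (D/2)/6 = D/12)
U(m, P(-5, -1*1))*(-740) = ((1/12)*0)*(-740) = 0*(-740) = 0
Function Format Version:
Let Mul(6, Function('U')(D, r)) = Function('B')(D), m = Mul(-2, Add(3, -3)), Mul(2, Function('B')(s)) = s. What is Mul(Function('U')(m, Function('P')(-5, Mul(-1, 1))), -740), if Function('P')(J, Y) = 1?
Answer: 0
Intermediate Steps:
Function('B')(s) = Mul(Rational(1, 2), s)
m = 0 (m = Mul(-2, 0) = 0)
Function('U')(D, r) = Mul(Rational(1, 12), D) (Function('U')(D, r) = Mul(Rational(1, 6), Mul(Rational(1, 2), D)) = Mul(Rational(1, 12), D))
Mul(Function('U')(m, Function('P')(-5, Mul(-1, 1))), -740) = Mul(Mul(Rational(1, 12), 0), -740) = Mul(0, -740) = 0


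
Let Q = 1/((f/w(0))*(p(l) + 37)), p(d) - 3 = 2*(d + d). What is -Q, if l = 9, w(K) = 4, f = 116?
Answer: -1/2204 ≈ -0.00045372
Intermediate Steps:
p(d) = 3 + 4*d (p(d) = 3 + 2*(d + d) = 3 + 2*(2*d) = 3 + 4*d)
Q = 1/2204 (Q = 1/((116/4)*((3 + 4*9) + 37)) = 1/((116*(¼))*((3 + 36) + 37)) = 1/(29*(39 + 37)) = 1/(29*76) = 1/2204 ≈ 0.00045372)
-Q = -1*1/2204 = -1/2204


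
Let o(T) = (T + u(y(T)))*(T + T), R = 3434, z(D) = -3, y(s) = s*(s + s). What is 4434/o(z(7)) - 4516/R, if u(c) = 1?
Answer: 1264347/3434 ≈ 368.19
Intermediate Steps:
y(s) = 2*s² (y(s) = s*(2*s) = 2*s²)
o(T) = 2*T*(1 + T) (o(T) = (T + 1)*(T + T) = (1 + T)*(2*T) = 2*T*(1 + T))
4434/o(z(7)) - 4516/R = 4434/((2*(-3)*(1 - 3))) - 4516/3434 = 4434/((2*(-3)*(-2))) - 4516*1/3434 = 4434/12 - 2258/1717 = 4434*(1/12) - 2258/1717 = 739/2 - 2258/1717 = 1264347/3434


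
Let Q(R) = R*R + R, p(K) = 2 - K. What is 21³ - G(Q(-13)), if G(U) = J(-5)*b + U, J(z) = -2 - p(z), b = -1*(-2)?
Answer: 9123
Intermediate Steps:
b = 2
J(z) = -4 + z (J(z) = -2 - (2 - z) = -2 + (-2 + z) = -4 + z)
Q(R) = R + R² (Q(R) = R² + R = R + R²)
G(U) = -18 + U (G(U) = (-4 - 5)*2 + U = -9*2 + U = -18 + U)
21³ - G(Q(-13)) = 21³ - (-18 - 13*(1 - 13)) = 9261 - (-18 - 13*(-12)) = 9261 - (-18 + 156) = 9261 - 1*138 = 9261 - 138 = 9123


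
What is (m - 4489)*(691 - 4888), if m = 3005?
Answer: 6228348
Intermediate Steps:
(m - 4489)*(691 - 4888) = (3005 - 4489)*(691 - 4888) = -1484*(-4197) = 6228348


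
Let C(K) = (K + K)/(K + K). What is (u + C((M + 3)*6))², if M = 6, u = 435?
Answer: 190096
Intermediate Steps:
C(K) = 1 (C(K) = (2*K)/((2*K)) = (2*K)*(1/(2*K)) = 1)
(u + C((M + 3)*6))² = (435 + 1)² = 436² = 190096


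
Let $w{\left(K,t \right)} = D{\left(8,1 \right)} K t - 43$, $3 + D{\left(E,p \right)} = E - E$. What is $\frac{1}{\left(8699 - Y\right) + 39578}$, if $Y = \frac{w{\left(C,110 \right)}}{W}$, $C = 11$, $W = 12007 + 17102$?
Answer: $\frac{29109}{1405298866} \approx 2.0714 \cdot 10^{-5}$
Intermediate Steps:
$D{\left(E,p \right)} = -3$ ($D{\left(E,p \right)} = -3 + \left(E - E\right) = -3 + 0 = -3$)
$W = 29109$
$w{\left(K,t \right)} = -43 - 3 K t$ ($w{\left(K,t \right)} = - 3 K t - 43 = -43 - 3 K t$)
$Y = - \frac{3673}{29109}$ ($Y = \frac{-43 - 33 \cdot 110}{29109} = \left(-43 - 3630\right) \frac{1}{29109} = \left(-3673\right) \frac{1}{29109} = - \frac{3673}{29109} \approx -0.12618$)
$\frac{1}{\left(8699 - Y\right) + 39578} = \frac{1}{\left(8699 - - \frac{3673}{29109}\right) + 39578} = \frac{1}{\left(8699 + \frac{3673}{29109}\right) + 39578} = \frac{1}{\frac{253222864}{29109} + 39578} = \frac{1}{\frac{1405298866}{29109}} = \frac{29109}{1405298866}$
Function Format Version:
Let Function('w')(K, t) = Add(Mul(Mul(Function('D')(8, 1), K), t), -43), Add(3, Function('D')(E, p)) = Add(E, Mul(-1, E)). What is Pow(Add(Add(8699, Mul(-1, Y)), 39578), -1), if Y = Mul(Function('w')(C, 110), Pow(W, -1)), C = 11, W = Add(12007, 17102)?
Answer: Rational(29109, 1405298866) ≈ 2.0714e-5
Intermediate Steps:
Function('D')(E, p) = -3 (Function('D')(E, p) = Add(-3, Add(E, Mul(-1, E))) = Add(-3, 0) = -3)
W = 29109
Function('w')(K, t) = Add(-43, Mul(-3, K, t)) (Function('w')(K, t) = Add(Mul(Mul(-3, K), t), -43) = Add(Mul(-3, K, t), -43) = Add(-43, Mul(-3, K, t)))
Y = Rational(-3673, 29109) (Y = Mul(Add(-43, Mul(-3, 11, 110)), Pow(29109, -1)) = Mul(Add(-43, -3630), Rational(1, 29109)) = Mul(-3673, Rational(1, 29109)) = Rational(-3673, 29109) ≈ -0.12618)
Pow(Add(Add(8699, Mul(-1, Y)), 39578), -1) = Pow(Add(Add(8699, Mul(-1, Rational(-3673, 29109))), 39578), -1) = Pow(Add(Add(8699, Rational(3673, 29109)), 39578), -1) = Pow(Add(Rational(253222864, 29109), 39578), -1) = Pow(Rational(1405298866, 29109), -1) = Rational(29109, 1405298866)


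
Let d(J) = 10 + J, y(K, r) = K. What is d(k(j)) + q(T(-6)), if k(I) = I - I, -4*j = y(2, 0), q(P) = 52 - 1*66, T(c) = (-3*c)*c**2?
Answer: -4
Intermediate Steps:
T(c) = -3*c**3
q(P) = -14 (q(P) = 52 - 66 = -14)
j = -1/2 (j = -1/4*2 = -1/2 ≈ -0.50000)
k(I) = 0
d(k(j)) + q(T(-6)) = (10 + 0) - 14 = 10 - 14 = -4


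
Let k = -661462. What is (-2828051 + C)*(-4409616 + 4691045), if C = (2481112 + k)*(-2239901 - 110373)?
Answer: -1203581469567743779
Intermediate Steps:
C = -4276676084100 (C = (2481112 - 661462)*(-2239901 - 110373) = 1819650*(-2350274) = -4276676084100)
(-2828051 + C)*(-4409616 + 4691045) = (-2828051 - 4276676084100)*(-4409616 + 4691045) = -4276678912151*281429 = -1203581469567743779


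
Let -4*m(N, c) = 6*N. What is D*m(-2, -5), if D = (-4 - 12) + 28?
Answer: 36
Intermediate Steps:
m(N, c) = -3*N/2
D = 12 (D = -16 + 28 = 12)
D*m(-2, -5) = 12*(-3/2*(-2)) = 12*3 = 36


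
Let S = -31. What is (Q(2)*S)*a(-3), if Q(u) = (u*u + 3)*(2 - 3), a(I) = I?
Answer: -651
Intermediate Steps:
Q(u) = -3 - u² (Q(u) = (u² + 3)*(-1) = (3 + u²)*(-1) = -3 - u²)
(Q(2)*S)*a(-3) = ((-3 - 1*2²)*(-31))*(-3) = ((-3 - 1*4)*(-31))*(-3) = ((-3 - 4)*(-31))*(-3) = -7*(-31)*(-3) = 217*(-3) = -651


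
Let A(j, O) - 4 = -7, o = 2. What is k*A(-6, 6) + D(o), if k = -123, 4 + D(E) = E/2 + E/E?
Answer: 367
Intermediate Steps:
A(j, O) = -3 (A(j, O) = 4 - 7 = -3)
D(E) = -3 + E/2 (D(E) = -4 + (E/2 + E/E) = -4 + (E*(1/2) + 1) = -4 + (E/2 + 1) = -4 + (1 + E/2) = -3 + E/2)
k*A(-6, 6) + D(o) = -123*(-3) + (-3 + (1/2)*2) = 369 + (-3 + 1) = 369 - 2 = 367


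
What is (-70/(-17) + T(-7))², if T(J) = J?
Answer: 2401/289 ≈ 8.3080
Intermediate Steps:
(-70/(-17) + T(-7))² = (-70/(-17) - 7)² = (-70*(-1/17) - 7)² = (70/17 - 7)² = (-49/17)² = 2401/289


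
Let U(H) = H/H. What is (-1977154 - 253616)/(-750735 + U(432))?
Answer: 1115385/375367 ≈ 2.9715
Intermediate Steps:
U(H) = 1
(-1977154 - 253616)/(-750735 + U(432)) = (-1977154 - 253616)/(-750735 + 1) = -2230770/(-750734) = -2230770*(-1/750734) = 1115385/375367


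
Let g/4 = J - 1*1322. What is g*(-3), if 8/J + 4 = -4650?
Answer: 36915576/2327 ≈ 15864.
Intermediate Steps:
J = -4/2327 (J = 8/(-4 - 4650) = 8/(-4654) = 8*(-1/4654) = -4/2327 ≈ -0.0017190)
g = -12305192/2327 (g = 4*(-4/2327 - 1*1322) = 4*(-4/2327 - 1322) = 4*(-3076298/2327) = -12305192/2327 ≈ -5288.0)
g*(-3) = -12305192/2327*(-3) = 36915576/2327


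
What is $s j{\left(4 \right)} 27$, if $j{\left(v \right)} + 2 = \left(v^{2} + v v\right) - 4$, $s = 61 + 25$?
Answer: $60372$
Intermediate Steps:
$s = 86$
$j{\left(v \right)} = -6 + 2 v^{2}$ ($j{\left(v \right)} = -2 - \left(4 - v^{2} - v v\right) = -2 + \left(\left(v^{2} + v^{2}\right) - 4\right) = -2 + \left(2 v^{2} - 4\right) = -2 + \left(-4 + 2 v^{2}\right) = -6 + 2 v^{2}$)
$s j{\left(4 \right)} 27 = 86 \left(-6 + 2 \cdot 4^{2}\right) 27 = 86 \left(-6 + 2 \cdot 16\right) 27 = 86 \left(-6 + 32\right) 27 = 86 \cdot 26 \cdot 27 = 2236 \cdot 27 = 60372$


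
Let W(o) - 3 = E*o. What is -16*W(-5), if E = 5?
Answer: 352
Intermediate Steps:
W(o) = 3 + 5*o
-16*W(-5) = -16*(3 + 5*(-5)) = -16*(3 - 25) = -16*(-22) = 352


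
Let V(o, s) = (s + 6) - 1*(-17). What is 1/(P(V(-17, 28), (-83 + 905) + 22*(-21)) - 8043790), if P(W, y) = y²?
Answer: -1/7914190 ≈ -1.2636e-7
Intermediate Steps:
V(o, s) = 23 + s (V(o, s) = (6 + s) + 17 = 23 + s)
1/(P(V(-17, 28), (-83 + 905) + 22*(-21)) - 8043790) = 1/(((-83 + 905) + 22*(-21))² - 8043790) = 1/((822 - 462)² - 8043790) = 1/(360² - 8043790) = 1/(129600 - 8043790) = 1/(-7914190) = -1/7914190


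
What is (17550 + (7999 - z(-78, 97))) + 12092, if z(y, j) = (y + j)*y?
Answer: 39123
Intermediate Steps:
z(y, j) = y*(j + y) (z(y, j) = (j + y)*y = y*(j + y))
(17550 + (7999 - z(-78, 97))) + 12092 = (17550 + (7999 - (-78)*(97 - 78))) + 12092 = (17550 + (7999 - (-78)*19)) + 12092 = (17550 + (7999 - 1*(-1482))) + 12092 = (17550 + (7999 + 1482)) + 12092 = (17550 + 9481) + 12092 = 27031 + 12092 = 39123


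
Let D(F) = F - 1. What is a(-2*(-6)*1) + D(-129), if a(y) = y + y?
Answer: -106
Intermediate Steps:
D(F) = -1 + F
a(y) = 2*y
a(-2*(-6)*1) + D(-129) = 2*(-2*(-6)*1) + (-1 - 129) = 2*(12*1) - 130 = 2*12 - 130 = 24 - 130 = -106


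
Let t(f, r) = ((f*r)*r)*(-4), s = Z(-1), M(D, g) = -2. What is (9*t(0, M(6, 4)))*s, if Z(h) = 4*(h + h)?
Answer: 0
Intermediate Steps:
Z(h) = 8*h (Z(h) = 4*(2*h) = 8*h)
s = -8 (s = 8*(-1) = -8)
t(f, r) = -4*f*r**2 (t(f, r) = (f*r**2)*(-4) = -4*f*r**2)
(9*t(0, M(6, 4)))*s = (9*(-4*0*(-2)**2))*(-8) = (9*(-4*0*4))*(-8) = (9*0)*(-8) = 0*(-8) = 0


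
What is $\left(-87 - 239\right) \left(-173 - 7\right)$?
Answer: $58680$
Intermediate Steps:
$\left(-87 - 239\right) \left(-173 - 7\right) = \left(-326\right) \left(-180\right) = 58680$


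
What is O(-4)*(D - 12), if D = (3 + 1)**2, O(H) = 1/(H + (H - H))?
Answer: -1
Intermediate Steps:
O(H) = 1/H (O(H) = 1/(H + 0) = 1/H)
D = 16 (D = 4**2 = 16)
O(-4)*(D - 12) = (16 - 12)/(-4) = -1/4*4 = -1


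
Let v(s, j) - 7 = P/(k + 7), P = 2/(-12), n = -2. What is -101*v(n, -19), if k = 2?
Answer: -38077/54 ≈ -705.13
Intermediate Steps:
P = -⅙ (P = 2*(-1/12) = -⅙ ≈ -0.16667)
v(s, j) = 377/54 (v(s, j) = 7 - 1/(6*(2 + 7)) = 7 - ⅙/9 = 7 - ⅙*⅑ = 7 - 1/54 = 377/54)
-101*v(n, -19) = -101*377/54 = -38077/54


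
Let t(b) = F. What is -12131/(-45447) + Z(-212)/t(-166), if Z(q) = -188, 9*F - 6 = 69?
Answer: -25328833/1136175 ≈ -22.293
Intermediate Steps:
F = 25/3 (F = ⅔ + (⅑)*69 = ⅔ + 23/3 = 25/3 ≈ 8.3333)
t(b) = 25/3
-12131/(-45447) + Z(-212)/t(-166) = -12131/(-45447) - 188/25/3 = -12131*(-1/45447) - 188*3/25 = 12131/45447 - 564/25 = -25328833/1136175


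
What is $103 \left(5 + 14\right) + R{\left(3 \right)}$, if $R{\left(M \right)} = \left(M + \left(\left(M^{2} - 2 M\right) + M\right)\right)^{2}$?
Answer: $2038$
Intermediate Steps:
$R{\left(M \right)} = M^{4}$ ($R{\left(M \right)} = \left(M + \left(M^{2} - M\right)\right)^{2} = \left(M^{2}\right)^{2} = M^{4}$)
$103 \left(5 + 14\right) + R{\left(3 \right)} = 103 \left(5 + 14\right) + 3^{4} = 103 \cdot 19 + 81 = 1957 + 81 = 2038$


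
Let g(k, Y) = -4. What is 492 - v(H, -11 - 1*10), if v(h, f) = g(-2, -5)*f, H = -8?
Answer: 408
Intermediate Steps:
v(h, f) = -4*f
492 - v(H, -11 - 1*10) = 492 - (-4)*(-11 - 1*10) = 492 - (-4)*(-11 - 10) = 492 - (-4)*(-21) = 492 - 1*84 = 492 - 84 = 408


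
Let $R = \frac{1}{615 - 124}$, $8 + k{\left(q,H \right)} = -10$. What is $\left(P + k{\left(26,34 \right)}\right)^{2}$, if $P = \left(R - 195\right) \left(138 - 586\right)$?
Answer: $\frac{1839078110256676}{241081} \approx 7.6285 \cdot 10^{9}$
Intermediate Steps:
$k{\left(q,H \right)} = -18$ ($k{\left(q,H \right)} = -8 - 10 = -18$)
$R = \frac{1}{491}$ ($R = \frac{1}{615 - 124} = \frac{1}{491} \approx 0.0020367$)
$P = \frac{42893312}{491}$ ($P = \left(\frac{1}{491} - 195\right) \left(138 - 586\right) = \left(- \frac{95744}{491}\right) \left(-448\right) = \frac{42893312}{491} \approx 87359.0$)
$\left(P + k{\left(26,34 \right)}\right)^{2} = \left(\frac{42893312}{491} - 18\right)^{2} = \left(\frac{42884474}{491}\right)^{2} = \frac{1839078110256676}{241081}$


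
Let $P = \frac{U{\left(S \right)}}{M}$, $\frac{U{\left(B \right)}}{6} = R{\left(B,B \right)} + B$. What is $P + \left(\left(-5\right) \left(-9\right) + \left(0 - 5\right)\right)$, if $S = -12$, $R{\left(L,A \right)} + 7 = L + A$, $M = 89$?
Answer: $\frac{3302}{89} \approx 37.101$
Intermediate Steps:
$R{\left(L,A \right)} = -7 + A + L$ ($R{\left(L,A \right)} = -7 + \left(L + A\right) = -7 + \left(A + L\right) = -7 + A + L$)
$U{\left(B \right)} = -42 + 18 B$ ($U{\left(B \right)} = 6 \left(\left(-7 + B + B\right) + B\right) = 6 \left(\left(-7 + 2 B\right) + B\right) = 6 \left(-7 + 3 B\right) = -42 + 18 B$)
$P = - \frac{258}{89}$ ($P = \frac{-42 + 18 \left(-12\right)}{89} = \left(-42 - 216\right) \frac{1}{89} = \left(-258\right) \frac{1}{89} = - \frac{258}{89} \approx -2.8989$)
$P + \left(\left(-5\right) \left(-9\right) + \left(0 - 5\right)\right) = - \frac{258}{89} + \left(\left(-5\right) \left(-9\right) + \left(0 - 5\right)\right) = - \frac{258}{89} + \left(45 - 5\right) = - \frac{258}{89} + 40 = \frac{3302}{89}$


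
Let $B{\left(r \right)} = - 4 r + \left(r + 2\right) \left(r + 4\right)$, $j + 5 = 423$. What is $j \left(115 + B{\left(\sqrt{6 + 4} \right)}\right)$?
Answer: $55594 + 836 \sqrt{10} \approx 58238.0$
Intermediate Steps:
$j = 418$ ($j = -5 + 423 = 418$)
$B{\left(r \right)} = - 4 r + \left(2 + r\right) \left(4 + r\right)$
$j \left(115 + B{\left(\sqrt{6 + 4} \right)}\right) = 418 \left(115 + \left(8 + \left(\sqrt{6 + 4}\right)^{2} + 2 \sqrt{6 + 4}\right)\right) = 418 \left(115 + \left(8 + \left(\sqrt{10}\right)^{2} + 2 \sqrt{10}\right)\right) = 418 \left(115 + \left(8 + 10 + 2 \sqrt{10}\right)\right) = 418 \left(115 + \left(18 + 2 \sqrt{10}\right)\right) = 418 \left(133 + 2 \sqrt{10}\right) = 55594 + 836 \sqrt{10}$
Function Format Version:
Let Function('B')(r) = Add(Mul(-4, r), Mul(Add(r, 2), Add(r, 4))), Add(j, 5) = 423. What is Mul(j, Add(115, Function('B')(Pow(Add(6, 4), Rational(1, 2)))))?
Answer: Add(55594, Mul(836, Pow(10, Rational(1, 2)))) ≈ 58238.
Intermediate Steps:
j = 418 (j = Add(-5, 423) = 418)
Function('B')(r) = Add(Mul(-4, r), Mul(Add(2, r), Add(4, r)))
Mul(j, Add(115, Function('B')(Pow(Add(6, 4), Rational(1, 2))))) = Mul(418, Add(115, Add(8, Pow(Pow(Add(6, 4), Rational(1, 2)), 2), Mul(2, Pow(Add(6, 4), Rational(1, 2)))))) = Mul(418, Add(115, Add(8, Pow(Pow(10, Rational(1, 2)), 2), Mul(2, Pow(10, Rational(1, 2)))))) = Mul(418, Add(115, Add(8, 10, Mul(2, Pow(10, Rational(1, 2)))))) = Mul(418, Add(115, Add(18, Mul(2, Pow(10, Rational(1, 2)))))) = Mul(418, Add(133, Mul(2, Pow(10, Rational(1, 2))))) = Add(55594, Mul(836, Pow(10, Rational(1, 2))))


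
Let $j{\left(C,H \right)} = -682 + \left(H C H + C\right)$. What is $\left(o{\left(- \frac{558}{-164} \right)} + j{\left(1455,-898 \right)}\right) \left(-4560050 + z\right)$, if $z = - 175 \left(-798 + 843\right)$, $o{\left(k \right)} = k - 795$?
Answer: $- \frac{439489472873641375}{82} \approx -5.3596 \cdot 10^{15}$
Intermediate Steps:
$o{\left(k \right)} = -795 + k$
$j{\left(C,H \right)} = -682 + C + C H^{2}$ ($j{\left(C,H \right)} = -682 + \left(C H H + C\right) = -682 + \left(C H^{2} + C\right) = -682 + \left(C + C H^{2}\right) = -682 + C + C H^{2}$)
$z = -7875$ ($z = \left(-175\right) 45 = -7875$)
$\left(o{\left(- \frac{558}{-164} \right)} + j{\left(1455,-898 \right)}\right) \left(-4560050 + z\right) = \left(\left(-795 - \frac{558}{-164}\right) + \left(-682 + 1455 + 1455 \left(-898\right)^{2}\right)\right) \left(-4560050 - 7875\right) = \left(\left(-795 - - \frac{279}{82}\right) + \left(-682 + 1455 + 1455 \cdot 806404\right)\right) \left(-4567925\right) = \left(\left(-795 + \frac{279}{82}\right) + \left(-682 + 1455 + 1173317820\right)\right) \left(-4567925\right) = \left(- \frac{64911}{82} + 1173318593\right) \left(-4567925\right) = \frac{96212059715}{82} \left(-4567925\right) = - \frac{439489472873641375}{82}$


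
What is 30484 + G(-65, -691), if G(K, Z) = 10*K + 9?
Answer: 29843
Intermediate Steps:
G(K, Z) = 9 + 10*K
30484 + G(-65, -691) = 30484 + (9 + 10*(-65)) = 30484 + (9 - 650) = 30484 - 641 = 29843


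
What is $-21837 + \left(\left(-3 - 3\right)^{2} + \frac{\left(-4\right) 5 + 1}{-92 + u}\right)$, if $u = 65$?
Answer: $- \frac{588608}{27} \approx -21800.0$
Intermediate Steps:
$-21837 + \left(\left(-3 - 3\right)^{2} + \frac{\left(-4\right) 5 + 1}{-92 + u}\right) = -21837 + \left(\left(-3 - 3\right)^{2} + \frac{\left(-4\right) 5 + 1}{-92 + 65}\right) = -21837 + \left(\left(-6\right)^{2} + \frac{-20 + 1}{-27}\right) = -21837 + \left(36 - - \frac{19}{27}\right) = -21837 + \left(36 + \frac{19}{27}\right) = -21837 + \frac{991}{27} = - \frac{588608}{27}$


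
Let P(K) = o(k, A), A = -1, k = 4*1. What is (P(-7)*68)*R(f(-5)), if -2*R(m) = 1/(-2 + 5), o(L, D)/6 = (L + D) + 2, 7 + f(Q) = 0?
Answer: -340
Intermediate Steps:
k = 4
f(Q) = -7 (f(Q) = -7 + 0 = -7)
o(L, D) = 12 + 6*D + 6*L (o(L, D) = 6*((L + D) + 2) = 6*((D + L) + 2) = 6*(2 + D + L) = 12 + 6*D + 6*L)
R(m) = -⅙ (R(m) = -1/(2*(-2 + 5)) = -½/3 = -½*⅓ = -⅙)
P(K) = 30 (P(K) = 12 + 6*(-1) + 6*4 = 12 - 6 + 24 = 30)
(P(-7)*68)*R(f(-5)) = (30*68)*(-⅙) = 2040*(-⅙) = -340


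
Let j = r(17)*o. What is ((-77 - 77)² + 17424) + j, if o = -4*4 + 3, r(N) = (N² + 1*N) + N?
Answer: 36941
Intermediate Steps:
r(N) = N² + 2*N (r(N) = (N² + N) + N = (N + N²) + N = N² + 2*N)
o = -13 (o = -16 + 3 = -13)
j = -4199 (j = (17*(2 + 17))*(-13) = (17*19)*(-13) = 323*(-13) = -4199)
((-77 - 77)² + 17424) + j = ((-77 - 77)² + 17424) - 4199 = ((-154)² + 17424) - 4199 = (23716 + 17424) - 4199 = 41140 - 4199 = 36941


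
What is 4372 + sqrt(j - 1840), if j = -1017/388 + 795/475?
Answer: 4372 + I*sqrt(625305231445)/18430 ≈ 4372.0 + 42.906*I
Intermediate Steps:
j = -34923/36860 (j = -1017*1/388 + 795*(1/475) = -1017/388 + 159/95 = -34923/36860 ≈ -0.94745)
4372 + sqrt(j - 1840) = 4372 + sqrt(-34923/36860 - 1840) = 4372 + sqrt(-67857323/36860) = 4372 + I*sqrt(625305231445)/18430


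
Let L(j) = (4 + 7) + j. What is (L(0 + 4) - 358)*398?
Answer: -136514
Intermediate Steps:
L(j) = 11 + j
(L(0 + 4) - 358)*398 = ((11 + (0 + 4)) - 358)*398 = ((11 + 4) - 358)*398 = (15 - 358)*398 = -343*398 = -136514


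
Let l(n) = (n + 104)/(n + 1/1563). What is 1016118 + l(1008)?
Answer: 1600900727646/1575505 ≈ 1.0161e+6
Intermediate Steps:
l(n) = (104 + n)/(1/1563 + n) (l(n) = (104 + n)/(n + 1/1563) = (104 + n)/(1/1563 + n))
1016118 + l(1008) = 1016118 + 1563*(104 + 1008)/(1 + 1563*1008) = 1016118 + 1563*1112/(1 + 1575504) = 1016118 + 1563*1112/1575505 = 1016118 + 1563*(1/1575505)*1112 = 1016118 + 1738056/1575505 = 1600900727646/1575505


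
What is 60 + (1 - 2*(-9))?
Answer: 79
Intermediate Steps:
60 + (1 - 2*(-9)) = 60 + (1 + 18) = 60 + 19 = 79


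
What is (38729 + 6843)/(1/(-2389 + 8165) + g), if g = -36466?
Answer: -263223872/210627615 ≈ -1.2497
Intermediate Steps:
(38729 + 6843)/(1/(-2389 + 8165) + g) = (38729 + 6843)/(1/(-2389 + 8165) - 36466) = 45572/(1/5776 - 36466) = 45572/(-210627615/5776) = 45572*(-5776/210627615) = -263223872/210627615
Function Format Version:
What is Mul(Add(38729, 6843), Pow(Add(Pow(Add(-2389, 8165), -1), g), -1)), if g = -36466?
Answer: Rational(-263223872, 210627615) ≈ -1.2497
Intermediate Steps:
Mul(Add(38729, 6843), Pow(Add(Pow(Add(-2389, 8165), -1), g), -1)) = Mul(Add(38729, 6843), Pow(Add(Pow(Add(-2389, 8165), -1), -36466), -1)) = Mul(45572, Pow(Add(Pow(5776, -1), -36466), -1)) = Mul(45572, Pow(Add(Rational(1, 5776), -36466), -1)) = Mul(45572, Pow(Rational(-210627615, 5776), -1)) = Mul(45572, Rational(-5776, 210627615)) = Rational(-263223872, 210627615)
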